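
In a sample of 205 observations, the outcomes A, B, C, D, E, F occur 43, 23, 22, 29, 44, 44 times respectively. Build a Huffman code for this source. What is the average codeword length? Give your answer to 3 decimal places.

2.571 bits/symbol

Probabilities are the counts divided by 205.
Repeatedly combine the two least-probable nodes; the expected code length is the sum of the merged weights.
merge 22/205 + 23/205 → 9/41
merge 29/205 + 43/205 → 72/205
merge 44/205 + 44/205 → 88/205
merge 9/41 + 72/205 → 117/205
merge 88/205 + 117/205 → 1
L = 9/41 + 72/205 + 88/205 + 117/205 + 1 = 527/205 ≈ 2.571 bits/symbol.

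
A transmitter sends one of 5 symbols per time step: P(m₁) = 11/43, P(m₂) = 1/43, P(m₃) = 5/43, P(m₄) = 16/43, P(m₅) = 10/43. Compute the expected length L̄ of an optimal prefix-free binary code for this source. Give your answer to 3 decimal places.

Repeatedly combine the two least-probable nodes; the expected code length is the sum of the merged weights.
merge 1/43 + 5/43 → 6/43
merge 6/43 + 10/43 → 16/43
merge 11/43 + 16/43 → 27/43
merge 16/43 + 27/43 → 1
L = 6/43 + 16/43 + 27/43 + 1 = 92/43 ≈ 2.140 bits/symbol.

2.140 bits/symbol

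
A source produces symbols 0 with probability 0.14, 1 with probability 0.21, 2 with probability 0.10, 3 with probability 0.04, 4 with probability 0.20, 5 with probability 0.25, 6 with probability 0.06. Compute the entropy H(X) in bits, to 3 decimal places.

2.596 bits

H = −Σ pᵢ log₂ pᵢ.
−0.14·log₂(0.14) = 0.3971
−0.21·log₂(0.21) = 0.4728
−0.10·log₂(0.10) = 0.3322
−0.04·log₂(0.04) = 0.1858
−0.20·log₂(0.20) = 0.4644
−0.25·log₂(0.25) = 0.5000
−0.06·log₂(0.06) = 0.2435
Sum ≈ 2.5958 → 2.596 bits.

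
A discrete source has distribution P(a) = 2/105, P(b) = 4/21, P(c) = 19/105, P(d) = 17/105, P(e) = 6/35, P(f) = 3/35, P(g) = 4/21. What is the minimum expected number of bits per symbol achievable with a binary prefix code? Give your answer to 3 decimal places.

Repeatedly combine the two least-probable nodes; the expected code length is the sum of the merged weights.
merge 2/105 + 3/35 → 11/105
merge 11/105 + 17/105 → 4/15
merge 6/35 + 19/105 → 37/105
merge 4/21 + 4/21 → 8/21
merge 4/15 + 37/105 → 13/21
merge 8/21 + 13/21 → 1
L = 11/105 + 4/15 + 37/105 + 8/21 + 13/21 + 1 = 286/105 ≈ 2.724 bits/symbol.

2.724 bits/symbol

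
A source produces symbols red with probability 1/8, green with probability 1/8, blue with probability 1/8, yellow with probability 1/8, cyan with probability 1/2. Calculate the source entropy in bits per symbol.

Each probability is a power of 1/2, so log₂(1/p) is an integer.
H = Σ p·log₂(1/p) = 1/8·3 + 1/8·3 + 1/8·3 + 1/8·3 + 1/2·1 = 2 bits.

2 bits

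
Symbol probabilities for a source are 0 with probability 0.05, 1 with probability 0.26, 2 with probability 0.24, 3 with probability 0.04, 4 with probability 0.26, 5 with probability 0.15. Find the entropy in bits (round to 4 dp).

H = −Σ pᵢ log₂ pᵢ.
−0.05·log₂(0.05) = 0.2161
−0.26·log₂(0.26) = 0.5053
−0.24·log₂(0.24) = 0.4941
−0.04·log₂(0.04) = 0.1858
−0.26·log₂(0.26) = 0.5053
−0.15·log₂(0.15) = 0.4105
Sum ≈ 2.3171 → 2.3171 bits.

2.3171 bits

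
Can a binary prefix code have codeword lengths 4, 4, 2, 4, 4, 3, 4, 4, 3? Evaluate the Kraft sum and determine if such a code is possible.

With common denominator 2^4 = 16: Σ 2^(−ℓᵢ) = 1/16 + 1/16 + 4/16 + 1/16 + 1/16 + 2/16 + 1/16 + 1/16 + 2/16 = 14/16 = 0.875.
Kraft's inequality requires Σ ≤ 1; here Σ = 0.875 ≤ 1, so such a prefix code exists.

0.875; yes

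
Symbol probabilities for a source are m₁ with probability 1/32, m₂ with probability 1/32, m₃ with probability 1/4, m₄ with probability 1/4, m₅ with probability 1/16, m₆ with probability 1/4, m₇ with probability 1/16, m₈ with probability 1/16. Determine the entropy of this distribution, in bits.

Each probability is a power of 1/2, so log₂(1/p) is an integer.
H = Σ p·log₂(1/p) = 1/32·5 + 1/32·5 + 1/4·2 + 1/4·2 + 1/16·4 + 1/4·2 + 1/16·4 + 1/16·4 = 2.5625 bits.

2.5625 bits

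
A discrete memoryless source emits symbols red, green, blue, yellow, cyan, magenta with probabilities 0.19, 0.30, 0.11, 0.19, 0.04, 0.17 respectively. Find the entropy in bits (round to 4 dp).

2.4022 bits

H = −Σ pᵢ log₂ pᵢ.
−0.19·log₂(0.19) = 0.4552
−0.30·log₂(0.30) = 0.5211
−0.11·log₂(0.11) = 0.3503
−0.19·log₂(0.19) = 0.4552
−0.04·log₂(0.04) = 0.1858
−0.17·log₂(0.17) = 0.4346
Sum ≈ 2.4022 → 2.4022 bits.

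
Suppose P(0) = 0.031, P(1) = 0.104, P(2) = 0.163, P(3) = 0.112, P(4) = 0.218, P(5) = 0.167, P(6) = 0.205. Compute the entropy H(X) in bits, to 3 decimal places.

H = −Σ pᵢ log₂ pᵢ.
−0.031·log₂(0.031) = 0.1554
−0.104·log₂(0.104) = 0.3396
−0.163·log₂(0.163) = 0.4266
−0.112·log₂(0.112) = 0.3537
−0.218·log₂(0.218) = 0.4791
−0.167·log₂(0.167) = 0.4312
−0.205·log₂(0.205) = 0.4687
Sum ≈ 2.6543 → 2.654 bits.

2.654 bits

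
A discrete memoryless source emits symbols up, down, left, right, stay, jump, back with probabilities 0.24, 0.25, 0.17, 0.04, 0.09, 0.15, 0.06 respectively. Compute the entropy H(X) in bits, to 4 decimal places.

H = −Σ pᵢ log₂ pᵢ.
−0.24·log₂(0.24) = 0.4941
−0.25·log₂(0.25) = 0.5000
−0.17·log₂(0.17) = 0.4346
−0.04·log₂(0.04) = 0.1858
−0.09·log₂(0.09) = 0.3127
−0.15·log₂(0.15) = 0.4105
−0.06·log₂(0.06) = 0.2435
Sum ≈ 2.5812 → 2.5812 bits.

2.5812 bits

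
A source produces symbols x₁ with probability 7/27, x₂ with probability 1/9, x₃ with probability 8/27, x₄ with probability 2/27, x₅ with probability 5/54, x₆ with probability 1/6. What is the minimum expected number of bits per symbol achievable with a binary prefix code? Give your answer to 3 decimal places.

2.444 bits/symbol

Repeatedly combine the two least-probable nodes; the expected code length is the sum of the merged weights.
merge 2/27 + 5/54 → 1/6
merge 1/9 + 1/6 → 5/18
merge 1/6 + 7/27 → 23/54
merge 5/18 + 8/27 → 31/54
merge 23/54 + 31/54 → 1
L = 1/6 + 5/18 + 23/54 + 31/54 + 1 = 22/9 ≈ 2.444 bits/symbol.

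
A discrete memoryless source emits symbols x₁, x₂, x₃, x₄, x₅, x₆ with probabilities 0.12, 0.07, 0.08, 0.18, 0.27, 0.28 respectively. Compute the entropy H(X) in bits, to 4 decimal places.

H = −Σ pᵢ log₂ pᵢ.
−0.12·log₂(0.12) = 0.3671
−0.07·log₂(0.07) = 0.2686
−0.08·log₂(0.08) = 0.2915
−0.18·log₂(0.18) = 0.4453
−0.27·log₂(0.27) = 0.5100
−0.28·log₂(0.28) = 0.5142
Sum ≈ 2.3967 → 2.3967 bits.

2.3967 bits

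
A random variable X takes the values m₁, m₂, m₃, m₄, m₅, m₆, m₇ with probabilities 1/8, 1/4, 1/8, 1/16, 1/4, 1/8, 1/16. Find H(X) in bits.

2.625 bits

Each probability is a power of 1/2, so log₂(1/p) is an integer.
H = Σ p·log₂(1/p) = 1/8·3 + 1/4·2 + 1/8·3 + 1/16·4 + 1/4·2 + 1/8·3 + 1/16·4 = 2.625 bits.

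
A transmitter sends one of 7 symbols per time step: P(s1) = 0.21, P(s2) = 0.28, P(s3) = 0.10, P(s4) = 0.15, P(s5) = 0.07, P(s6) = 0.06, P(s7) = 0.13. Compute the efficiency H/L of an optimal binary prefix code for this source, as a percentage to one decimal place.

99.4%

Entropy H = −Σ p log₂ p ≈ 2.6245 bits.
Huffman merges: 3/50+7/100→13/100; 1/10+13/100→23/100; 13/100+3/20→7/25; 21/100+23/100→11/25; 7/25+7/25→14/25; 11/25+14/25→1. L = 66/25 ≈ 2.6400.
Efficiency = H/L = 2.6245/2.6400 = 99.4%.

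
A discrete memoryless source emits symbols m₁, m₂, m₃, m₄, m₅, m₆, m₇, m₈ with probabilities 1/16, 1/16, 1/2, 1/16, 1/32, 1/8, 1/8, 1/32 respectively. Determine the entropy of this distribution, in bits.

Each probability is a power of 1/2, so log₂(1/p) is an integer.
H = Σ p·log₂(1/p) = 1/16·4 + 1/16·4 + 1/2·1 + 1/16·4 + 1/32·5 + 1/8·3 + 1/8·3 + 1/32·5 = 2.3125 bits.

2.3125 bits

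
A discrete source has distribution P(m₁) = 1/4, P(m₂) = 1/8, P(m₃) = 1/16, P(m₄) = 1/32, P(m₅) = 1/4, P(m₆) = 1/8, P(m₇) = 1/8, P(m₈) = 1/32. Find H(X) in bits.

Each probability is a power of 1/2, so log₂(1/p) is an integer.
H = Σ p·log₂(1/p) = 1/4·2 + 1/8·3 + 1/16·4 + 1/32·5 + 1/4·2 + 1/8·3 + 1/8·3 + 1/32·5 = 2.6875 bits.

2.6875 bits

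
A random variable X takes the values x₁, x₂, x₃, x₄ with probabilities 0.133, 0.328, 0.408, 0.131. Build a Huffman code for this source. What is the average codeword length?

1.856 bits/symbol

Repeatedly combine the two least-probable nodes; the expected code length is the sum of the merged weights.
merge 131/1000 + 133/1000 → 33/125
merge 33/125 + 41/125 → 74/125
merge 51/125 + 74/125 → 1
L = 33/125 + 74/125 + 1 = 232/125 = 1.856 bits/symbol.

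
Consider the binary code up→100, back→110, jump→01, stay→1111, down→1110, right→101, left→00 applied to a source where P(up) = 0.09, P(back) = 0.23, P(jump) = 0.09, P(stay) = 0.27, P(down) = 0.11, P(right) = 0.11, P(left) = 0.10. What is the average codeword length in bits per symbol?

3.19 bits/symbol

L̄ = Σ pᵢ·ℓᵢ = 0.09·3 + 0.23·3 + 0.09·2 + 0.27·4 + 0.11·4 + 0.11·3 + 0.10·2 = 3.19 bits/symbol.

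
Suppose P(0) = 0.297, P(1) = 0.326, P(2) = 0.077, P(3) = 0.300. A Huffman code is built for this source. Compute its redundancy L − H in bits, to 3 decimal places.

Entropy H = −Σ p log₂ p ≈ 1.8533 bits.
Huffman merges: 77/1000+297/1000→187/500; 3/10+163/500→313/500; 187/500+313/500→1. L = 2 ≈ 2.0000.
L − H = 2.0000 − 1.8533 = 0.147 bits.

0.147 bits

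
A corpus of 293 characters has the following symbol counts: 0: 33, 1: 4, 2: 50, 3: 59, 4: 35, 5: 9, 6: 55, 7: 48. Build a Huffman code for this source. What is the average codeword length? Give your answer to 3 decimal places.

Probabilities are the counts divided by 293.
Repeatedly combine the two least-probable nodes; the expected code length is the sum of the merged weights.
merge 4/293 + 9/293 → 13/293
merge 13/293 + 33/293 → 46/293
merge 35/293 + 46/293 → 81/293
merge 48/293 + 50/293 → 98/293
merge 55/293 + 59/293 → 114/293
merge 81/293 + 98/293 → 179/293
merge 114/293 + 179/293 → 1
L = 13/293 + 46/293 + 81/293 + 98/293 + 114/293 + 179/293 + 1 = 824/293 ≈ 2.812 bits/symbol.

2.812 bits/symbol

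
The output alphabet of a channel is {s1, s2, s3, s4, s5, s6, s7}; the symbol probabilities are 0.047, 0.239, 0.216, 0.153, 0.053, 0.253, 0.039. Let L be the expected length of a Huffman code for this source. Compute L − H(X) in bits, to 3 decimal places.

Entropy H = −Σ p log₂ p ≈ 2.5016 bits.
Huffman merges: 39/1000+47/1000→43/500; 53/1000+43/500→139/1000; 139/1000+153/1000→73/250; 27/125+239/1000→91/200; 253/1000+73/250→109/200; 91/200+109/200→1. L = 2517/1000 ≈ 2.5170.
L − H = 2.5170 − 2.5016 = 0.015 bits.

0.015 bits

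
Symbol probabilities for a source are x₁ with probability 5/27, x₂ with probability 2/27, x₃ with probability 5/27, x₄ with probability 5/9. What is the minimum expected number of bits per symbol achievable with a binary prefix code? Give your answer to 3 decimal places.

1.704 bits/symbol

Repeatedly combine the two least-probable nodes; the expected code length is the sum of the merged weights.
merge 2/27 + 5/27 → 7/27
merge 5/27 + 7/27 → 4/9
merge 4/9 + 5/9 → 1
L = 7/27 + 4/9 + 1 = 46/27 ≈ 1.704 bits/symbol.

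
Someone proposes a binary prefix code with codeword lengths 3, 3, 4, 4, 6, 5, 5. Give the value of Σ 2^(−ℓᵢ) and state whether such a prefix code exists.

With common denominator 2^6 = 64: Σ 2^(−ℓᵢ) = 8/64 + 8/64 + 4/64 + 4/64 + 1/64 + 2/64 + 2/64 = 29/64 = 0.453125.
Kraft's inequality requires Σ ≤ 1; here Σ = 0.453125 ≤ 1, so such a prefix code exists.

0.453125; yes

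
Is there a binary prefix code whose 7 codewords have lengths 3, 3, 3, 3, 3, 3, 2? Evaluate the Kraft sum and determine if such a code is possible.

1; yes

With common denominator 2^3 = 8: Σ 2^(−ℓᵢ) = 1/8 + 1/8 + 1/8 + 1/8 + 1/8 + 1/8 + 2/8 = 8/8 = 1.
Kraft's inequality requires Σ ≤ 1; here Σ = 1 ≤ 1, so such a prefix code exists.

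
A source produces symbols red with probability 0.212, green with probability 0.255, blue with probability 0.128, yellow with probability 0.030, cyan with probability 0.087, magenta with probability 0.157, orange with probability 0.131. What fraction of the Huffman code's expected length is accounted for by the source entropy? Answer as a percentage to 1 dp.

98.8%

Entropy H = −Σ p log₂ p ≈ 2.6185 bits.
Huffman merges: 3/100+87/1000→117/1000; 117/1000+16/125→49/200; 131/1000+157/1000→36/125; 53/250+49/200→457/1000; 51/200+36/125→543/1000; 457/1000+543/1000→1. L = 53/20 ≈ 2.6500.
Efficiency = H/L = 2.6185/2.6500 = 98.8%.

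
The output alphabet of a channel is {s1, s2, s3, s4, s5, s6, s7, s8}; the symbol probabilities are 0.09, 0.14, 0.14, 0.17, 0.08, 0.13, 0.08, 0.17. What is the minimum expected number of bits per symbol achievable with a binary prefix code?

2.99 bits/symbol

Repeatedly combine the two least-probable nodes; the expected code length is the sum of the merged weights.
merge 2/25 + 2/25 → 4/25
merge 9/100 + 13/100 → 11/50
merge 7/50 + 7/50 → 7/25
merge 4/25 + 17/100 → 33/100
merge 17/100 + 11/50 → 39/100
merge 7/25 + 33/100 → 61/100
merge 39/100 + 61/100 → 1
L = 4/25 + 11/50 + 7/25 + 33/100 + 39/100 + 61/100 + 1 = 299/100 = 2.99 bits/symbol.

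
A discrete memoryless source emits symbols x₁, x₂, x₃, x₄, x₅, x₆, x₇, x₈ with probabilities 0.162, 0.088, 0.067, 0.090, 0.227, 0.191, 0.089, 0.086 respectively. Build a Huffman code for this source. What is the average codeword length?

Repeatedly combine the two least-probable nodes; the expected code length is the sum of the merged weights.
merge 67/1000 + 43/500 → 153/1000
merge 11/125 + 89/1000 → 177/1000
merge 9/100 + 153/1000 → 243/1000
merge 81/500 + 177/1000 → 339/1000
merge 191/1000 + 227/1000 → 209/500
merge 243/1000 + 339/1000 → 291/500
merge 209/500 + 291/500 → 1
L = 153/1000 + 177/1000 + 243/1000 + 339/1000 + 209/500 + 291/500 + 1 = 364/125 = 2.912 bits/symbol.

2.912 bits/symbol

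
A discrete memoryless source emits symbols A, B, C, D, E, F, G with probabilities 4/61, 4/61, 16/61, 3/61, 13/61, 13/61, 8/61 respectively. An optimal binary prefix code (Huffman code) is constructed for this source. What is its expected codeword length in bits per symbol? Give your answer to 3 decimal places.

2.607 bits/symbol

Repeatedly combine the two least-probable nodes; the expected code length is the sum of the merged weights.
merge 3/61 + 4/61 → 7/61
merge 4/61 + 7/61 → 11/61
merge 8/61 + 11/61 → 19/61
merge 13/61 + 13/61 → 26/61
merge 16/61 + 19/61 → 35/61
merge 26/61 + 35/61 → 1
L = 7/61 + 11/61 + 19/61 + 26/61 + 35/61 + 1 = 159/61 ≈ 2.607 bits/symbol.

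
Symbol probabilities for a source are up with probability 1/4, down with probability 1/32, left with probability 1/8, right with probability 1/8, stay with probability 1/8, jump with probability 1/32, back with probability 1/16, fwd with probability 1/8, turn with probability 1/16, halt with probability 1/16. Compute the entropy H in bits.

Each probability is a power of 1/2, so log₂(1/p) is an integer.
H = Σ p·log₂(1/p) = 1/4·2 + 1/32·5 + 1/8·3 + 1/8·3 + 1/8·3 + 1/32·5 + 1/16·4 + 1/8·3 + 1/16·4 + 1/16·4 = 3.0625 bits.

3.0625 bits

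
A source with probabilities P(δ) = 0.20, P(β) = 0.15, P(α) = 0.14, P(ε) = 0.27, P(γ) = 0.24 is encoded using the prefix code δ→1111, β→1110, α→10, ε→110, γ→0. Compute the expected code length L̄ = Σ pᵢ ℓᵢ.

L̄ = Σ pᵢ·ℓᵢ = 0.20·4 + 0.15·4 + 0.14·2 + 0.27·3 + 0.24·1 = 2.73 bits/symbol.

2.73 bits/symbol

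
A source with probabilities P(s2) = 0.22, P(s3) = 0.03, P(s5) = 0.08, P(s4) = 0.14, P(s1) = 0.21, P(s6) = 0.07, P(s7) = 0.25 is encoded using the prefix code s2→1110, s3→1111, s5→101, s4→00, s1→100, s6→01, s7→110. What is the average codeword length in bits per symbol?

3.04 bits/symbol

L̄ = Σ pᵢ·ℓᵢ = 0.22·4 + 0.03·4 + 0.08·3 + 0.14·2 + 0.21·3 + 0.07·2 + 0.25·3 = 3.04 bits/symbol.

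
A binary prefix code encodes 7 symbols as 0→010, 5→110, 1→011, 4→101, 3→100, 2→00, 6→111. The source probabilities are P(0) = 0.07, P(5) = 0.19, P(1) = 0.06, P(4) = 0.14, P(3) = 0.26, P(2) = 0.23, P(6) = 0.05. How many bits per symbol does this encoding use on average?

L̄ = Σ pᵢ·ℓᵢ = 0.07·3 + 0.19·3 + 0.06·3 + 0.14·3 + 0.26·3 + 0.23·2 + 0.05·3 = 2.77 bits/symbol.

2.77 bits/symbol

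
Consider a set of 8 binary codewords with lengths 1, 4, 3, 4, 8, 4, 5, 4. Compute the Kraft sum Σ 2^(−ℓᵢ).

With common denominator 2^8 = 256: Σ 2^(−ℓᵢ) = 128/256 + 16/256 + 32/256 + 16/256 + 1/256 + 16/256 + 8/256 + 16/256 = 233/256 = 0.91015625.

0.91015625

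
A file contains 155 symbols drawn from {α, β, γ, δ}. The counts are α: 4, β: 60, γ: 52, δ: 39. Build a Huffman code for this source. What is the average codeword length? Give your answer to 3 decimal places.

Probabilities are the counts divided by 155.
Repeatedly combine the two least-probable nodes; the expected code length is the sum of the merged weights.
merge 4/155 + 39/155 → 43/155
merge 43/155 + 52/155 → 19/31
merge 12/31 + 19/31 → 1
L = 43/155 + 19/31 + 1 = 293/155 ≈ 1.890 bits/symbol.

1.890 bits/symbol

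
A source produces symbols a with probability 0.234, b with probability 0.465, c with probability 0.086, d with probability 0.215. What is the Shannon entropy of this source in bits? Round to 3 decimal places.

1.785 bits

H = −Σ pᵢ log₂ pᵢ.
−0.234·log₂(0.234) = 0.4903
−0.465·log₂(0.465) = 0.5137
−0.086·log₂(0.086) = 0.3044
−0.215·log₂(0.215) = 0.4768
Sum ≈ 1.7852 → 1.785 bits.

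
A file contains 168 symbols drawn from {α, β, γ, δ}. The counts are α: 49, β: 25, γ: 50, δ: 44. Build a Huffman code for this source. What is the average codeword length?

Probabilities are the counts divided by 168.
Repeatedly combine the two least-probable nodes; the expected code length is the sum of the merged weights.
merge 25/168 + 11/42 → 23/56
merge 7/24 + 25/84 → 33/56
merge 23/56 + 33/56 → 1
L = 23/56 + 33/56 + 1 = 2 bits/symbol.

2 bits/symbol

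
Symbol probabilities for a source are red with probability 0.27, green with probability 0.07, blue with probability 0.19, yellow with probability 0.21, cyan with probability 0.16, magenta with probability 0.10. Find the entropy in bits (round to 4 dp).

H = −Σ pᵢ log₂ pᵢ.
−0.27·log₂(0.27) = 0.5100
−0.07·log₂(0.07) = 0.2686
−0.19·log₂(0.19) = 0.4552
−0.21·log₂(0.21) = 0.4728
−0.16·log₂(0.16) = 0.4230
−0.10·log₂(0.10) = 0.3322
Sum ≈ 2.4618 → 2.4618 bits.

2.4618 bits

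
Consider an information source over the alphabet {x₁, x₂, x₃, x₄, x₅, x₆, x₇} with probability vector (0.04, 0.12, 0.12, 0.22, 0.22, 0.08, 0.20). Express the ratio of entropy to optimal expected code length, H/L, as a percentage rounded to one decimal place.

98.4%

Entropy H = −Σ p log₂ p ≈ 2.6369 bits.
Huffman merges: 1/25+2/25→3/25; 3/25+3/25→6/25; 3/25+1/5→8/25; 11/50+11/50→11/25; 6/25+8/25→14/25; 11/25+14/25→1. L = 67/25 ≈ 2.6800.
Efficiency = H/L = 2.6369/2.6800 = 98.4%.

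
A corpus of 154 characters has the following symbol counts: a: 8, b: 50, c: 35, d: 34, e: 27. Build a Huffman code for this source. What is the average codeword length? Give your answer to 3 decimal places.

Probabilities are the counts divided by 154.
Repeatedly combine the two least-probable nodes; the expected code length is the sum of the merged weights.
merge 4/77 + 27/154 → 5/22
merge 17/77 + 5/22 → 69/154
merge 5/22 + 25/77 → 85/154
merge 69/154 + 85/154 → 1
L = 5/22 + 69/154 + 85/154 + 1 = 49/22 ≈ 2.227 bits/symbol.

2.227 bits/symbol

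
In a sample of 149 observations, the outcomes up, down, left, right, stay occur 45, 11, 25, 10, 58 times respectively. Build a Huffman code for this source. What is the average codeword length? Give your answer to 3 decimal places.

Probabilities are the counts divided by 149.
Repeatedly combine the two least-probable nodes; the expected code length is the sum of the merged weights.
merge 10/149 + 11/149 → 21/149
merge 21/149 + 25/149 → 46/149
merge 45/149 + 46/149 → 91/149
merge 58/149 + 91/149 → 1
L = 21/149 + 46/149 + 91/149 + 1 = 307/149 ≈ 2.060 bits/symbol.

2.060 bits/symbol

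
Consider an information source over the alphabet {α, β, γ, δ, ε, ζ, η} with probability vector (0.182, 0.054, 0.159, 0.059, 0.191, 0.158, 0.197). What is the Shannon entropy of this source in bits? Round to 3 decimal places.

H = −Σ pᵢ log₂ pᵢ.
−0.182·log₂(0.182) = 0.4474
−0.054·log₂(0.054) = 0.2274
−0.159·log₂(0.159) = 0.4218
−0.059·log₂(0.059) = 0.2409
−0.191·log₂(0.191) = 0.4562
−0.158·log₂(0.158) = 0.4206
−0.197·log₂(0.197) = 0.4617
Sum ≈ 2.6759 → 2.676 bits.

2.676 bits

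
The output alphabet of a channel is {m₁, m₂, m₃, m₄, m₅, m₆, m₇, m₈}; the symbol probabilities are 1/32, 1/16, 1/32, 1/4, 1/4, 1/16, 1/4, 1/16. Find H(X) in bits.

Each probability is a power of 1/2, so log₂(1/p) is an integer.
H = Σ p·log₂(1/p) = 1/32·5 + 1/16·4 + 1/32·5 + 1/4·2 + 1/4·2 + 1/16·4 + 1/4·2 + 1/16·4 = 2.5625 bits.

2.5625 bits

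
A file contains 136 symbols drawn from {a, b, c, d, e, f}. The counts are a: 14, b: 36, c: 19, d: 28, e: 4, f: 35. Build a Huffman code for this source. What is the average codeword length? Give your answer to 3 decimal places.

2.404 bits/symbol

Probabilities are the counts divided by 136.
Repeatedly combine the two least-probable nodes; the expected code length is the sum of the merged weights.
merge 1/34 + 7/68 → 9/68
merge 9/68 + 19/136 → 37/136
merge 7/34 + 35/136 → 63/136
merge 9/34 + 37/136 → 73/136
merge 63/136 + 73/136 → 1
L = 9/68 + 37/136 + 63/136 + 73/136 + 1 = 327/136 ≈ 2.404 bits/symbol.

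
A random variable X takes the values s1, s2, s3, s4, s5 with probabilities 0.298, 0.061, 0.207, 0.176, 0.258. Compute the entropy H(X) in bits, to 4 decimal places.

H = −Σ pᵢ log₂ pᵢ.
−0.298·log₂(0.298) = 0.5205
−0.061·log₂(0.061) = 0.2461
−0.207·log₂(0.207) = 0.4704
−0.176·log₂(0.176) = 0.4411
−0.258·log₂(0.258) = 0.5043
Sum ≈ 2.1824 → 2.1824 bits.

2.1824 bits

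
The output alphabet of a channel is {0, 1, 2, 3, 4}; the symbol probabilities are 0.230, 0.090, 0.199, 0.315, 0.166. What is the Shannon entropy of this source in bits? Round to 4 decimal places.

H = −Σ pᵢ log₂ pᵢ.
−0.230·log₂(0.230) = 0.4877
−0.090·log₂(0.090) = 0.3127
−0.199·log₂(0.199) = 0.4635
−0.315·log₂(0.315) = 0.5250
−0.166·log₂(0.166) = 0.4301
Sum ≈ 2.2189 → 2.2189 bits.

2.2189 bits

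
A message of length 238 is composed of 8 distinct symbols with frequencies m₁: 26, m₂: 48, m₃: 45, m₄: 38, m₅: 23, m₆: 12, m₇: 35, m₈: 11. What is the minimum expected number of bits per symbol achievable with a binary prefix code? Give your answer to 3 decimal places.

Probabilities are the counts divided by 238.
Repeatedly combine the two least-probable nodes; the expected code length is the sum of the merged weights.
merge 11/238 + 6/119 → 23/238
merge 23/238 + 23/238 → 23/119
merge 13/119 + 5/34 → 61/238
merge 19/119 + 45/238 → 83/238
merge 23/119 + 24/119 → 47/119
merge 61/238 + 83/238 → 72/119
merge 47/119 + 72/119 → 1
L = 23/238 + 23/119 + 61/238 + 83/238 + 47/119 + 72/119 + 1 = 689/238 ≈ 2.895 bits/symbol.

2.895 bits/symbol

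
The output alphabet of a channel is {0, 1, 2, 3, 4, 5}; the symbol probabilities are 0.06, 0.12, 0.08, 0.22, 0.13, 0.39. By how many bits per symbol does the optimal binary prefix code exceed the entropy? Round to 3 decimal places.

0.065 bits

Entropy H = −Σ p log₂ p ≈ 2.2951 bits.
Huffman merges: 3/50+2/25→7/50; 3/25+13/100→1/4; 7/50+11/50→9/25; 1/4+9/25→61/100; 39/100+61/100→1. L = 59/25 ≈ 2.3600.
L − H = 2.3600 − 2.2951 = 0.065 bits.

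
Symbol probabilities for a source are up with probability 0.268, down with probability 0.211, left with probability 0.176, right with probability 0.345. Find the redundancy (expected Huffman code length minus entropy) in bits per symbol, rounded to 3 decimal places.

0.046 bits

Entropy H = −Σ p log₂ p ≈ 1.9536 bits.
Huffman merges: 22/125+211/1000→387/1000; 67/250+69/200→613/1000; 387/1000+613/1000→1. L = 2 ≈ 2.0000.
L − H = 2.0000 − 1.9536 = 0.046 bits.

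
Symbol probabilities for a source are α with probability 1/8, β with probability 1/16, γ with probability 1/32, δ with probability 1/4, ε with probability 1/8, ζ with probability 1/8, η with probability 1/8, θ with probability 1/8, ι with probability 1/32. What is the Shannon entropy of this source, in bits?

Each probability is a power of 1/2, so log₂(1/p) is an integer.
H = Σ p·log₂(1/p) = 1/8·3 + 1/16·4 + 1/32·5 + 1/4·2 + 1/8·3 + 1/8·3 + 1/8·3 + 1/8·3 + 1/32·5 = 2.9375 bits.

2.9375 bits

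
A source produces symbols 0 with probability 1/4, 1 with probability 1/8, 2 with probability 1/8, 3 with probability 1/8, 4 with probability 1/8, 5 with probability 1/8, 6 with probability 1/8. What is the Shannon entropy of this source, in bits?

2.75 bits

Each probability is a power of 1/2, so log₂(1/p) is an integer.
H = Σ p·log₂(1/p) = 1/4·2 + 1/8·3 + 1/8·3 + 1/8·3 + 1/8·3 + 1/8·3 + 1/8·3 = 2.75 bits.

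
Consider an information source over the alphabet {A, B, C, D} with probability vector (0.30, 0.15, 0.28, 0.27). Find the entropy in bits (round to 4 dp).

H = −Σ pᵢ log₂ pᵢ.
−0.30·log₂(0.30) = 0.5211
−0.15·log₂(0.15) = 0.4105
−0.28·log₂(0.28) = 0.5142
−0.27·log₂(0.27) = 0.5100
Sum ≈ 1.9559 → 1.9559 bits.

1.9559 bits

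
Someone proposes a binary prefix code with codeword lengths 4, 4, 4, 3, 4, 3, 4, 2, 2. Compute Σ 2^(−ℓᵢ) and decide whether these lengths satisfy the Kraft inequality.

1.0625; no

With common denominator 2^4 = 16: Σ 2^(−ℓᵢ) = 1/16 + 1/16 + 1/16 + 2/16 + 1/16 + 2/16 + 1/16 + 4/16 + 4/16 = 17/16 = 1.0625.
Kraft's inequality requires Σ ≤ 1; here Σ = 1.0625 > 1, so no such prefix code exists.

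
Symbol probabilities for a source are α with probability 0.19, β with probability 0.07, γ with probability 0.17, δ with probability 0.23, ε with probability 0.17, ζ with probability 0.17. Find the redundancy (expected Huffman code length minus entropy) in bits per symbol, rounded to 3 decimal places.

0.065 bits

Entropy H = −Σ p log₂ p ≈ 2.5152 bits.
Huffman merges: 7/100+17/100→6/25; 17/100+17/100→17/50; 19/100+23/100→21/50; 6/25+17/50→29/50; 21/50+29/50→1. L = 129/50 ≈ 2.5800.
L − H = 2.5800 − 2.5152 = 0.065 bits.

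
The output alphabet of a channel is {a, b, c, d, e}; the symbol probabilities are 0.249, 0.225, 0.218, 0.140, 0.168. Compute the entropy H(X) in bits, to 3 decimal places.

H = −Σ pᵢ log₂ pᵢ.
−0.249·log₂(0.249) = 0.4994
−0.225·log₂(0.225) = 0.4842
−0.218·log₂(0.218) = 0.4791
−0.140·log₂(0.140) = 0.3971
−0.168·log₂(0.168) = 0.4323
Sum ≈ 2.2922 → 2.292 bits.

2.292 bits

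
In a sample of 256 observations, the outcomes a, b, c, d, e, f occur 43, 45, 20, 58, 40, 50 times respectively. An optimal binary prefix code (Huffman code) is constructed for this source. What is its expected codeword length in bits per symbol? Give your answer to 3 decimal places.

Probabilities are the counts divided by 256.
Repeatedly combine the two least-probable nodes; the expected code length is the sum of the merged weights.
merge 5/64 + 5/32 → 15/64
merge 43/256 + 45/256 → 11/32
merge 25/128 + 29/128 → 27/64
merge 15/64 + 11/32 → 37/64
merge 27/64 + 37/64 → 1
L = 15/64 + 11/32 + 27/64 + 37/64 + 1 = 165/64 ≈ 2.578 bits/symbol.

2.578 bits/symbol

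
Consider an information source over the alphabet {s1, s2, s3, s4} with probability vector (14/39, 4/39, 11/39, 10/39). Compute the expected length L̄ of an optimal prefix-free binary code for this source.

Repeatedly combine the two least-probable nodes; the expected code length is the sum of the merged weights.
merge 4/39 + 10/39 → 14/39
merge 11/39 + 14/39 → 25/39
merge 14/39 + 25/39 → 1
L = 14/39 + 25/39 + 1 = 2 bits/symbol.

2 bits/symbol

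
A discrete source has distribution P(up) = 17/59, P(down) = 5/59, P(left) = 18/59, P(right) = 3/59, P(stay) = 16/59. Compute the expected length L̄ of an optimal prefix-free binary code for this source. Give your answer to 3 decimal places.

Repeatedly combine the two least-probable nodes; the expected code length is the sum of the merged weights.
merge 3/59 + 5/59 → 8/59
merge 8/59 + 16/59 → 24/59
merge 17/59 + 18/59 → 35/59
merge 24/59 + 35/59 → 1
L = 8/59 + 24/59 + 35/59 + 1 = 126/59 ≈ 2.136 bits/symbol.

2.136 bits/symbol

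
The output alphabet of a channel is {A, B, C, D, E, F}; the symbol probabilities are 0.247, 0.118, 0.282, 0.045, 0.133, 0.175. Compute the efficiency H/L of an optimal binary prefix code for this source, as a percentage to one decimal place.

Entropy H = −Σ p log₂ p ≈ 2.4056 bits.
Huffman merges: 9/200+59/500→163/1000; 133/1000+163/1000→37/125; 7/40+247/1000→211/500; 141/500+37/125→289/500; 211/500+289/500→1. L = 2459/1000 ≈ 2.4590.
Efficiency = H/L = 2.4056/2.4590 = 97.8%.

97.8%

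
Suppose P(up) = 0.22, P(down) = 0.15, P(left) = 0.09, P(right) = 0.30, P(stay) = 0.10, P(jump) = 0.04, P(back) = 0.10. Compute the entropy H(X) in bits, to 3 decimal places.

H = −Σ pᵢ log₂ pᵢ.
−0.22·log₂(0.22) = 0.4806
−0.15·log₂(0.15) = 0.4105
−0.09·log₂(0.09) = 0.3127
−0.30·log₂(0.30) = 0.5211
−0.10·log₂(0.10) = 0.3322
−0.04·log₂(0.04) = 0.1858
−0.10·log₂(0.10) = 0.3322
Sum ≈ 2.5750 → 2.575 bits.

2.575 bits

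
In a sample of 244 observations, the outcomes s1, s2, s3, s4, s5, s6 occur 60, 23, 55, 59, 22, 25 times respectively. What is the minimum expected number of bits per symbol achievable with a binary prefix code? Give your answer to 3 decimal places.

2.471 bits/symbol

Probabilities are the counts divided by 244.
Repeatedly combine the two least-probable nodes; the expected code length is the sum of the merged weights.
merge 11/122 + 23/244 → 45/244
merge 25/244 + 45/244 → 35/122
merge 55/244 + 59/244 → 57/122
merge 15/61 + 35/122 → 65/122
merge 57/122 + 65/122 → 1
L = 45/244 + 35/122 + 57/122 + 65/122 + 1 = 603/244 ≈ 2.471 bits/symbol.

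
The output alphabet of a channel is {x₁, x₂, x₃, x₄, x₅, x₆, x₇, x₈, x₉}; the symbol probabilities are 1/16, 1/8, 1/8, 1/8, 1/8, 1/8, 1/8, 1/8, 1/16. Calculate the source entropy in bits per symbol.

Each probability is a power of 1/2, so log₂(1/p) is an integer.
H = Σ p·log₂(1/p) = 1/16·4 + 1/8·3 + 1/8·3 + 1/8·3 + 1/8·3 + 1/8·3 + 1/8·3 + 1/8·3 + 1/16·4 = 3.125 bits.

3.125 bits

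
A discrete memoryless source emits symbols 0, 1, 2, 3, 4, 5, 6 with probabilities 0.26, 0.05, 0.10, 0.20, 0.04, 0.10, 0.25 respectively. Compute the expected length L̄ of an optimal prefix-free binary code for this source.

2.57 bits/symbol

Repeatedly combine the two least-probable nodes; the expected code length is the sum of the merged weights.
merge 1/25 + 1/20 → 9/100
merge 9/100 + 1/10 → 19/100
merge 1/10 + 19/100 → 29/100
merge 1/5 + 1/4 → 9/20
merge 13/50 + 29/100 → 11/20
merge 9/20 + 11/20 → 1
L = 9/100 + 19/100 + 29/100 + 9/20 + 11/20 + 1 = 257/100 = 2.57 bits/symbol.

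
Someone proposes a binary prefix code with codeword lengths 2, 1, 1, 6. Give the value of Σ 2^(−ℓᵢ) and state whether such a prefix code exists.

1.265625; no

With common denominator 2^6 = 64: Σ 2^(−ℓᵢ) = 16/64 + 32/64 + 32/64 + 1/64 = 81/64 = 1.265625.
Kraft's inequality requires Σ ≤ 1; here Σ = 1.265625 > 1, so no such prefix code exists.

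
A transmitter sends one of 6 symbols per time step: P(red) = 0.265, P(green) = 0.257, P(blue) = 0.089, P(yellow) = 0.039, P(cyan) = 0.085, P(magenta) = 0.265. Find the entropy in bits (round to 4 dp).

2.3146 bits

H = −Σ pᵢ log₂ pᵢ.
−0.265·log₂(0.265) = 0.5077
−0.257·log₂(0.257) = 0.5038
−0.089·log₂(0.089) = 0.3106
−0.039·log₂(0.039) = 0.1825
−0.085·log₂(0.085) = 0.3023
−0.265·log₂(0.265) = 0.5077
Sum ≈ 2.3146 → 2.3146 bits.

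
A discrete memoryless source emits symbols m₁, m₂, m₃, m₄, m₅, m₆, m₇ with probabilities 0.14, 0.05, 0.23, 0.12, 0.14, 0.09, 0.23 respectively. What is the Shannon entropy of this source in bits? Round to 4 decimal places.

2.6654 bits

H = −Σ pᵢ log₂ pᵢ.
−0.14·log₂(0.14) = 0.3971
−0.05·log₂(0.05) = 0.2161
−0.23·log₂(0.23) = 0.4877
−0.12·log₂(0.12) = 0.3671
−0.14·log₂(0.14) = 0.3971
−0.09·log₂(0.09) = 0.3127
−0.23·log₂(0.23) = 0.4877
Sum ≈ 2.6654 → 2.6654 bits.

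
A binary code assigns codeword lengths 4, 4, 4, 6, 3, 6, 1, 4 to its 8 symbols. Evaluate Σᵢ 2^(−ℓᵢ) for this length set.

0.90625

With common denominator 2^6 = 64: Σ 2^(−ℓᵢ) = 4/64 + 4/64 + 4/64 + 1/64 + 8/64 + 1/64 + 32/64 + 4/64 = 58/64 = 0.90625.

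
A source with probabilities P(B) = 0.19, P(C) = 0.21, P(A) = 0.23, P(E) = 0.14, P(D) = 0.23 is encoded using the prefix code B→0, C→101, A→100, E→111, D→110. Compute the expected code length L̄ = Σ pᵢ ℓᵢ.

2.62 bits/symbol

L̄ = Σ pᵢ·ℓᵢ = 0.19·1 + 0.21·3 + 0.23·3 + 0.14·3 + 0.23·3 = 2.62 bits/symbol.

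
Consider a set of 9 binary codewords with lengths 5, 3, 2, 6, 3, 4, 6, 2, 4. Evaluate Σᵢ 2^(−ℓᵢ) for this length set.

With common denominator 2^6 = 64: Σ 2^(−ℓᵢ) = 2/64 + 8/64 + 16/64 + 1/64 + 8/64 + 4/64 + 1/64 + 16/64 + 4/64 = 60/64 = 0.9375.

0.9375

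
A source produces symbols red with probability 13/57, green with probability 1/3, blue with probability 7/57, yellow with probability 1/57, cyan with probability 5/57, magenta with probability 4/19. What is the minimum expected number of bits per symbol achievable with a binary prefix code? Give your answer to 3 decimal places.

2.333 bits/symbol

Repeatedly combine the two least-probable nodes; the expected code length is the sum of the merged weights.
merge 1/57 + 5/57 → 2/19
merge 2/19 + 7/57 → 13/57
merge 4/19 + 13/57 → 25/57
merge 13/57 + 1/3 → 32/57
merge 25/57 + 32/57 → 1
L = 2/19 + 13/57 + 25/57 + 32/57 + 1 = 7/3 ≈ 2.333 bits/symbol.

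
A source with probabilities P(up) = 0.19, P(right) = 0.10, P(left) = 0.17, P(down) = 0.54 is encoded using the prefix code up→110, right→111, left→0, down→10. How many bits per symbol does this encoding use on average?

2.12 bits/symbol

L̄ = Σ pᵢ·ℓᵢ = 0.19·3 + 0.10·3 + 0.17·1 + 0.54·2 = 2.12 bits/symbol.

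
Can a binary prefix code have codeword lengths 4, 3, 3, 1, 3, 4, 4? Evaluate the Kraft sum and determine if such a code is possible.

1.0625; no

With common denominator 2^4 = 16: Σ 2^(−ℓᵢ) = 1/16 + 2/16 + 2/16 + 8/16 + 2/16 + 1/16 + 1/16 = 17/16 = 1.0625.
Kraft's inequality requires Σ ≤ 1; here Σ = 1.0625 > 1, so no such prefix code exists.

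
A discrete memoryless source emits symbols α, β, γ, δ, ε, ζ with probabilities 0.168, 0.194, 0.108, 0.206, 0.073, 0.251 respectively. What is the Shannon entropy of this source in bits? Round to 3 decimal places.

2.484 bits

H = −Σ pᵢ log₂ pᵢ.
−0.168·log₂(0.168) = 0.4323
−0.194·log₂(0.194) = 0.4590
−0.108·log₂(0.108) = 0.3468
−0.206·log₂(0.206) = 0.4695
−0.073·log₂(0.073) = 0.2756
−0.251·log₂(0.251) = 0.5006
Sum ≈ 2.4838 → 2.484 bits.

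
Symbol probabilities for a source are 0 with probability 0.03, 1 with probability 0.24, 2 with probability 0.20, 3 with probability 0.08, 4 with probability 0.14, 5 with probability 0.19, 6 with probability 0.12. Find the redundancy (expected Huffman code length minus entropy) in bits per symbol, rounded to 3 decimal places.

0.049 bits

Entropy H = −Σ p log₂ p ≈ 2.6212 bits.
Huffman merges: 3/100+2/25→11/100; 11/100+3/25→23/100; 7/50+19/100→33/100; 1/5+23/100→43/100; 6/25+33/100→57/100; 43/100+57/100→1. L = 267/100 ≈ 2.6700.
L − H = 2.6700 − 2.6212 = 0.049 bits.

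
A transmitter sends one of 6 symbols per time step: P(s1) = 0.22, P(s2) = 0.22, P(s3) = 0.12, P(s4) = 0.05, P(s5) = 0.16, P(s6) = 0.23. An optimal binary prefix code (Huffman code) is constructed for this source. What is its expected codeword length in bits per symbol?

2.5 bits/symbol

Repeatedly combine the two least-probable nodes; the expected code length is the sum of the merged weights.
merge 1/20 + 3/25 → 17/100
merge 4/25 + 17/100 → 33/100
merge 11/50 + 11/50 → 11/25
merge 23/100 + 33/100 → 14/25
merge 11/25 + 14/25 → 1
L = 17/100 + 33/100 + 11/25 + 14/25 + 1 = 5/2 = 2.5 bits/symbol.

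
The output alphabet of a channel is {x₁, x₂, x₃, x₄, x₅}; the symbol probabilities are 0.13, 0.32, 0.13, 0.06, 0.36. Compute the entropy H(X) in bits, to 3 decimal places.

H = −Σ pᵢ log₂ pᵢ.
−0.13·log₂(0.13) = 0.3826
−0.32·log₂(0.32) = 0.5260
−0.13·log₂(0.13) = 0.3826
−0.06·log₂(0.06) = 0.2435
−0.36·log₂(0.36) = 0.5306
Sum ≈ 2.0655 → 2.065 bits.

2.065 bits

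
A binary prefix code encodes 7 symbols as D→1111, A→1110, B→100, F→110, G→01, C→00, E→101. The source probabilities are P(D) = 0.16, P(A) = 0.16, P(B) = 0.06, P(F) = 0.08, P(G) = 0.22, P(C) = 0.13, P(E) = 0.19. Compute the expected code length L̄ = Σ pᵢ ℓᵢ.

2.97 bits/symbol

L̄ = Σ pᵢ·ℓᵢ = 0.16·4 + 0.16·4 + 0.06·3 + 0.08·3 + 0.22·2 + 0.13·2 + 0.19·3 = 2.97 bits/symbol.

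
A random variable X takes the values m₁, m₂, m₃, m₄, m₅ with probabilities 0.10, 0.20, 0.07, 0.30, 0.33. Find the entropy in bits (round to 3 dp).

2.114 bits

H = −Σ pᵢ log₂ pᵢ.
−0.10·log₂(0.10) = 0.3322
−0.20·log₂(0.20) = 0.4644
−0.07·log₂(0.07) = 0.2686
−0.30·log₂(0.30) = 0.5211
−0.33·log₂(0.33) = 0.5278
Sum ≈ 2.1140 → 2.114 bits.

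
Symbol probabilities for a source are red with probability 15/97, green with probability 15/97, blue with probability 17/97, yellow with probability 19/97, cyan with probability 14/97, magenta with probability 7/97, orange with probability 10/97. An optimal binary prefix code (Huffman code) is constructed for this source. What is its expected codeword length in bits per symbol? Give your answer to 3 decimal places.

2.804 bits/symbol

Repeatedly combine the two least-probable nodes; the expected code length is the sum of the merged weights.
merge 7/97 + 10/97 → 17/97
merge 14/97 + 15/97 → 29/97
merge 15/97 + 17/97 → 32/97
merge 17/97 + 19/97 → 36/97
merge 29/97 + 32/97 → 61/97
merge 36/97 + 61/97 → 1
L = 17/97 + 29/97 + 32/97 + 36/97 + 61/97 + 1 = 272/97 ≈ 2.804 bits/symbol.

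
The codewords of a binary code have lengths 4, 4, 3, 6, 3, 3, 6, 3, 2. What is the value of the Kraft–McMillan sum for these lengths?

With common denominator 2^6 = 64: Σ 2^(−ℓᵢ) = 4/64 + 4/64 + 8/64 + 1/64 + 8/64 + 8/64 + 1/64 + 8/64 + 16/64 = 58/64 = 0.90625.

0.90625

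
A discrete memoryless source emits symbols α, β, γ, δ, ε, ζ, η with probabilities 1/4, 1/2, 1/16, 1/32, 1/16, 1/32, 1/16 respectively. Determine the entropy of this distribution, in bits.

Each probability is a power of 1/2, so log₂(1/p) is an integer.
H = Σ p·log₂(1/p) = 1/4·2 + 1/2·1 + 1/16·4 + 1/32·5 + 1/16·4 + 1/32·5 + 1/16·4 = 2.0625 bits.

2.0625 bits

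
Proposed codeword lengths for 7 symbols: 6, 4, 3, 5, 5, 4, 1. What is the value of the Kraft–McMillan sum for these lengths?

0.828125

With common denominator 2^6 = 64: Σ 2^(−ℓᵢ) = 1/64 + 4/64 + 8/64 + 2/64 + 2/64 + 4/64 + 32/64 = 53/64 = 0.828125.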